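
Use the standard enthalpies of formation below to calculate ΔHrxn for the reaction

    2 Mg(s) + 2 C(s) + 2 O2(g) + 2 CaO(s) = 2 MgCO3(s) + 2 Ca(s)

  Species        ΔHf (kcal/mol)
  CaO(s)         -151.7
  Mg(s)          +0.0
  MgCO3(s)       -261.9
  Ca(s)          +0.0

ΔH°rxn = Σ nΔHf°(products) − Σ nΔHf°(reactants).
Products: 2·(-261.9) + 2·(+0.0) = -523.8
Reactants: 2·(+0.0) + 2·(+0.0) + 2·(+0.0) + 2·(-151.7) = -303.4
ΔHrxn = (-523.8) − (-303.4) = -220.4 kcal/mol

ΔHrxn = -220.4 kcal/mol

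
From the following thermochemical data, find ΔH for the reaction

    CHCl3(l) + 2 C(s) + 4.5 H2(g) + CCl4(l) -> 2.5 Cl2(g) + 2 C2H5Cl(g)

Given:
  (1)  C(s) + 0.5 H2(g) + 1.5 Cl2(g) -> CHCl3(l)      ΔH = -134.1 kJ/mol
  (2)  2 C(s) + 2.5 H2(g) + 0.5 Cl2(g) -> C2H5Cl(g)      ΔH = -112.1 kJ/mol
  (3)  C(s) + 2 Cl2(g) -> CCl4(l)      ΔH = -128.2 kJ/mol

ΔH = 38.1 kJ/mol

(1) reversed: +134.1 kJ/mol
(2) × 2: (2)·(-112.1) = -224.2 kJ/mol
(3) reversed: +128.2 kJ/mol
Since enthalpy is a state function, ΔH = (+134.1) + (-224.2) + (+128.2) = 38.1 kJ/mol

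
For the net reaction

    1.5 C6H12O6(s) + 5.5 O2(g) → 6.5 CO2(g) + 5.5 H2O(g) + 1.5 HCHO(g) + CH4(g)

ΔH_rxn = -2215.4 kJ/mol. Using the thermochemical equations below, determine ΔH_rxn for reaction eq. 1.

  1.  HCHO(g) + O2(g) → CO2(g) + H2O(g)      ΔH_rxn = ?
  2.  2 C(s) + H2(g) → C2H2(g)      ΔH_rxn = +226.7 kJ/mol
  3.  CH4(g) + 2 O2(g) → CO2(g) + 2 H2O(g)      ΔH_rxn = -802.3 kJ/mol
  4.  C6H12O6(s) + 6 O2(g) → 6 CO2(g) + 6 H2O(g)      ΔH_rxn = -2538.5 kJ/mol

ΔH_rxn = -526.7 kJ/mol

eq. 1 reversed and × 3/2: contributes −3/2·x
eq. 2: not needed.
eq. 3 reversed: +802.3 kJ/mol
eq. 4 × 3/2: (3/2)·(-2538.5) = -3807.75 kJ/mol
-2215.4 = (+802.3) + (-3807.75) − 3/2·x
x = (-2215.4 − (-3005.45)) / (-3/2) = -526.7 kJ/mol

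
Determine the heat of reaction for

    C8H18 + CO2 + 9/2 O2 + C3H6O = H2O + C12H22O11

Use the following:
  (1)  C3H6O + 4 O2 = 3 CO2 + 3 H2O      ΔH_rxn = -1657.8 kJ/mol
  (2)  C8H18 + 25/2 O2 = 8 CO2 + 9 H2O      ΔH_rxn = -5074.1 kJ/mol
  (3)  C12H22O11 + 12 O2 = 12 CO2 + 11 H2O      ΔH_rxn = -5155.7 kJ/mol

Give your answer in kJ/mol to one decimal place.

ΔH_rxn = -1576.2 kJ/mol

(1) as written: -1657.8 kJ/mol
(2) as written: -5074.1 kJ/mol
(3) reversed: +5155.7 kJ/mol
ΔH_rxn = (1)·(-1657.8) + (1)·(-5074.1) + (-1)·(-5155.7) = -1576.2 kJ/mol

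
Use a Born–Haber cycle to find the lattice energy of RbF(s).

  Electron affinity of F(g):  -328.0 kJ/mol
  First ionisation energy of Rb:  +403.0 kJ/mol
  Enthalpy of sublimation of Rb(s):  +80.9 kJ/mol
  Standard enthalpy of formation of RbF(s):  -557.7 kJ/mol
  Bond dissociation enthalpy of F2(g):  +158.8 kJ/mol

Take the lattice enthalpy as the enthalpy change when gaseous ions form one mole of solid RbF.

U = -793.0 kJ/mol

ΔHf° = 1·ΔHsub + 1·(ΣIE) + 1/2·D(F2) + 1·EA + U
-557.7 = 1·(+80.9) + 1·(+403.0) + 1/2·(+158.8) + 1·(-328.0) + U
U = -557.7 − (+235.3) = -793.0 kJ/mol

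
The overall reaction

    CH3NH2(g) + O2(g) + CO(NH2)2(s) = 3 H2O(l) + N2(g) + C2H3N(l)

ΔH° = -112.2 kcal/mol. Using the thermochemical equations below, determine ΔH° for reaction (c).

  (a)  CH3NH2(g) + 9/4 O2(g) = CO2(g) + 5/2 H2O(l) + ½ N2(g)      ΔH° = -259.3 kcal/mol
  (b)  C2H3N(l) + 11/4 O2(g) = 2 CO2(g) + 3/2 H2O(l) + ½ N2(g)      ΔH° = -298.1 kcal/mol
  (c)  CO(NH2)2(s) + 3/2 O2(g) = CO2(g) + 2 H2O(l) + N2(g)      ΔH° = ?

ΔH° = -151.0 kcal/mol

(a) as written (CH3NH2(g) already on the reactant side): -259.3 kcal/mol
(b) reversed (C2H3N(l) must end up as a product): +298.1 kcal/mol
(c) as written (CO(NH2)2(s) already on the reactant side): contributes x
-112.2 = (-259.3) + (+298.1) + x
x = (-112.2 − (+38.8)) / (1) = -151.0 kcal/mol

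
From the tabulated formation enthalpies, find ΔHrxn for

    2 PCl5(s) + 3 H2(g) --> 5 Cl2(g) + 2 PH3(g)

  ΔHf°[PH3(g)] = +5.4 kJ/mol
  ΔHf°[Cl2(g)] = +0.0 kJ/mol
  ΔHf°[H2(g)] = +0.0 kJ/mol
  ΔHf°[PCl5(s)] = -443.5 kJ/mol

Products: 5·(+0.0) + 2·(+5.4) = +10.8
Reactants: 2·(-443.5) + 3·(+0.0) = -887.0
ΔHrxn = (+10.8) − (-887.0) = 897.8 kJ/mol

ΔHrxn = 897.8 kJ/mol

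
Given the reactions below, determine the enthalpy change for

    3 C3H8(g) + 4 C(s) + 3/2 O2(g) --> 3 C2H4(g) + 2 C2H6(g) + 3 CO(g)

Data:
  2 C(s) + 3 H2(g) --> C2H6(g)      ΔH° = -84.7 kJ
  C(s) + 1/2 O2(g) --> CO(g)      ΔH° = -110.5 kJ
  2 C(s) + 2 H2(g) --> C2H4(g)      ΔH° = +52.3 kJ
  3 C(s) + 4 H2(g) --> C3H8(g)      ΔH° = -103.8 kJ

equation 1 × 2 (×2 to match 2 C2H6(g) in the target): (2)·(-84.7) = -169.4 kJ
equation 2 × 3 (scale by 3 for the 3 CO(g)): (3)·(-110.5) = -331.5 kJ
equation 3 × 3 (scale by 3 for the 3 C2H4(g)): (3)·(+52.3) = +156.9 kJ
equation 4 reversed and × 3 (reverse to put C3H8(g) on the reactant side; ×3 to match 3 C3H8(g) in the target): (-3)·(-103.8) = +311.4 kJ
ΔH° = (2)·(-84.7) + (3)·(-110.5) + (3)·(+52.3) + (-3)·(-103.8) = -32.6 kJ

ΔH° = -32.6 kJ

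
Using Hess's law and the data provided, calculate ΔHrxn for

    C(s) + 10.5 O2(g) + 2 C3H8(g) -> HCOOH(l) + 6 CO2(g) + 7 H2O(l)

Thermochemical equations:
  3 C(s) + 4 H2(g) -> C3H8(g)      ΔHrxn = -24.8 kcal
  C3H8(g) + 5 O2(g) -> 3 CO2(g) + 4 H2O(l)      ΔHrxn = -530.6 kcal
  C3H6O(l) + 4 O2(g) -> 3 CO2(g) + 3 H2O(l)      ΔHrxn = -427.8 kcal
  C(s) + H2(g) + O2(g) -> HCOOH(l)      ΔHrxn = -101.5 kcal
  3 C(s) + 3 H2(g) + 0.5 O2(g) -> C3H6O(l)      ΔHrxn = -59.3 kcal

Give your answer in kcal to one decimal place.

ΔHrxn = -1094.4 kcal

equation 1 reversed: +24.8 kcal
equation 2 as written: -530.6 kcal
equation 3 as written: -427.8 kcal
equation 4 as written: -101.5 kcal
equation 5 as written: -59.3 kcal
ΔHrxn = (-1)·(-24.8) + (1)·(-530.6) + (1)·(-427.8) + (1)·(-101.5) + (1)·(-59.3) = -1094.4 kcal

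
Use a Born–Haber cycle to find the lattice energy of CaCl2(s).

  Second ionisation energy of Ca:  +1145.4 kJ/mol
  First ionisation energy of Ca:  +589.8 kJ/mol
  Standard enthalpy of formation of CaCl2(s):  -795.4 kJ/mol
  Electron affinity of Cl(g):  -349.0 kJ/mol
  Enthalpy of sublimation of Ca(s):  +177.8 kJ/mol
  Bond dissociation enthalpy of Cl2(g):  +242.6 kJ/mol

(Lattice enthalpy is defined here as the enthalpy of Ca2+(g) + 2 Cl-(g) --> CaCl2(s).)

ΔHf° = 1·ΔHsub + 1·(ΣIE) + 1·D(Cl2) + 2·EA + U
-795.4 = 1·(+177.8) + 1·(+1735.2) + 1·(+242.6) + 2·(-349.0) + U
U = -795.4 − (+1457.6) = -2253.0 kJ/mol

U = -2253.0 kJ/mol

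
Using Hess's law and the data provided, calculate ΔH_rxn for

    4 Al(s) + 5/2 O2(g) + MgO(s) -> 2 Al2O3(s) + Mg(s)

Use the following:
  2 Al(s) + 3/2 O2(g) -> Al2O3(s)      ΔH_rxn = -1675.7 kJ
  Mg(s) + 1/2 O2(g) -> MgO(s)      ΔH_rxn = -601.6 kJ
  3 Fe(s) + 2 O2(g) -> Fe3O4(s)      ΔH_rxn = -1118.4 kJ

ΔH_rxn = -2749.8 kJ

equation 1 × 2: (2)·(-1675.7) = -3351.4 kJ
equation 2 reversed: +601.6 kJ
equation 3: not needed.
By Hess's law, ΔH_rxn = (2)·(-1675.7) + (-1)·(-601.6) = -2749.8 kJ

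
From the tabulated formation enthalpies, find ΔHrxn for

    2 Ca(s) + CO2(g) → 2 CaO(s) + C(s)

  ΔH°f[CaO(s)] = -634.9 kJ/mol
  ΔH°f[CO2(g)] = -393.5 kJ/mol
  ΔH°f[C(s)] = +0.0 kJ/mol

ΔHrxn = -876.3 kJ/mol

ΔH°rxn = Σ nΔHf°(products) − Σ nΔHf°(reactants).
Products: 2·(-634.9) + 1·(+0.0) = -1269.8
Reactants: 2·(+0.0) + 1·(-393.5) = -393.5
ΔHrxn = (-1269.8) − (-393.5) = -876.3 kJ/mol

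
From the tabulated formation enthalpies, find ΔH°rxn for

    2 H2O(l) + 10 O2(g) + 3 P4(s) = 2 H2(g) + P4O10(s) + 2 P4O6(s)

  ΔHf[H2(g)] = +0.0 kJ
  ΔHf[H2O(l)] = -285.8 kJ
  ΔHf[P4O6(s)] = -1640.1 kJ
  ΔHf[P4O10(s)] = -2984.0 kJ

Products: 2·(+0.0) + 1·(-2984.0) + 2·(-1640.1) = -6264.2
Reactants: 2·(-285.8) + 10·(+0.0) + 3·(+0.0) = -571.6
ΔH°rxn = (-6264.2) − (-571.6) = -5692.6 kJ

ΔH°rxn = -5692.6 kJ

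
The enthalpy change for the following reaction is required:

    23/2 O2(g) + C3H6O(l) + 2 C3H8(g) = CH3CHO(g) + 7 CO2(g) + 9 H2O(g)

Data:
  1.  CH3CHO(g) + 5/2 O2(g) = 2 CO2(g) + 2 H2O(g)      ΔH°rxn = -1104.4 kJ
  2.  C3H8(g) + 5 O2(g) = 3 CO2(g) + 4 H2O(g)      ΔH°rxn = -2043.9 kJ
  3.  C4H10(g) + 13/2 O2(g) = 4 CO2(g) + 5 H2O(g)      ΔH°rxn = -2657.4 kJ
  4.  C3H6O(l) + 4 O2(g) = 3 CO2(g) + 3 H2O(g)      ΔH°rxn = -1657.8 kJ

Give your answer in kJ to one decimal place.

ΔH°rxn = -4641.2 kJ

eq. 1 reversed: +1104.4 kJ
eq. 2 × 2: (2)·(-2043.9) = -4087.8 kJ
eq. 3: not needed.
eq. 4 as written: -1657.8 kJ
Combining the equations, ΔH°rxn = (-1)·(-1104.4) + (2)·(-2043.9) + (1)·(-1657.8) = -4641.2 kJ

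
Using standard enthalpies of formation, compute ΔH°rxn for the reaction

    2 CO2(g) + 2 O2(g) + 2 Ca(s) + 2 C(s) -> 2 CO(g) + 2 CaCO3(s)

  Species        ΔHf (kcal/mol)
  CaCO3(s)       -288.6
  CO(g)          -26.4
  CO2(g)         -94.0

ΔH°rxn = Σ nΔHf°(products) − Σ nΔHf°(reactants).
Products: 2·(-26.4) + 2·(-288.6) = -630.0
Reactants: 2·(-94.0) + 2·(+0.0) + 2·(+0.0) + 2·(+0.0) = -188.0
ΔH°rxn = (-630.0) − (-188.0) = -442.0 kcal/mol

ΔH°rxn = -442.0 kcal/mol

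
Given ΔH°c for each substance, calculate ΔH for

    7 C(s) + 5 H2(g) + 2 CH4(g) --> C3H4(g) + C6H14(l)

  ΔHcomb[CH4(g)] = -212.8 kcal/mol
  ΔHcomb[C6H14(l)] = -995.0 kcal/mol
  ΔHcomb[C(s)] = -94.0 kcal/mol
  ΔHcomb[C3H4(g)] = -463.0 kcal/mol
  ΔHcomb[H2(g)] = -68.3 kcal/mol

Using ΔH = Σ nΔHc°(reactants) − Σ nΔHc°(products):
= [7·(-94.0) + 5·(-68.3) + 2·(-212.8)] − [1·(-463.0) + 1·(-995.0)]
= 32.9 kcal/mol

ΔH = 32.9 kcal/mol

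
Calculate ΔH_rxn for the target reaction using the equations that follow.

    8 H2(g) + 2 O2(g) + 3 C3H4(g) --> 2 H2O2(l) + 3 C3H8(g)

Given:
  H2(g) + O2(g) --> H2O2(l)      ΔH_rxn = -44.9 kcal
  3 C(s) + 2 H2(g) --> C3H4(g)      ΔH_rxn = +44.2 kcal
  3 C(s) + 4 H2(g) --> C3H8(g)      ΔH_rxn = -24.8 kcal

equation 1 × 2 (scale by 2 for the 2 H2O2(l)): (2)·(-44.9) = -89.8 kcal
equation 2 reversed and × 3 (reverse to put C3H4(g) on the reactant side; ×3 to match 3 C3H4(g) in the target): (-3)·(+44.2) = -132.6 kcal
equation 3 × 3 (×3 to match 3 C3H8(g) in the target): (3)·(-24.8) = -74.4 kcal
By Hess's law, ΔH_rxn = (2)·(-44.9) + (-3)·(+44.2) + (3)·(-24.8) = -296.8 kcal

ΔH_rxn = -296.8 kcal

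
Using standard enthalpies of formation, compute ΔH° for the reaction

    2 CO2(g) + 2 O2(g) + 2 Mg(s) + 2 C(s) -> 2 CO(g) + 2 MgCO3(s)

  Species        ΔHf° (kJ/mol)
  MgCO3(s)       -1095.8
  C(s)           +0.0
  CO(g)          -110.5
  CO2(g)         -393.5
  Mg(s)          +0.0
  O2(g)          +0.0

ΔH° = -1625.6 kJ/mol

Products: 2·(-110.5) + 2·(-1095.8) = -2412.6
Reactants: 2·(-393.5) + 2·(+0.0) + 2·(+0.0) + 2·(+0.0) = -787.0
ΔH° = (-2412.6) − (-787.0) = -1625.6 kJ/mol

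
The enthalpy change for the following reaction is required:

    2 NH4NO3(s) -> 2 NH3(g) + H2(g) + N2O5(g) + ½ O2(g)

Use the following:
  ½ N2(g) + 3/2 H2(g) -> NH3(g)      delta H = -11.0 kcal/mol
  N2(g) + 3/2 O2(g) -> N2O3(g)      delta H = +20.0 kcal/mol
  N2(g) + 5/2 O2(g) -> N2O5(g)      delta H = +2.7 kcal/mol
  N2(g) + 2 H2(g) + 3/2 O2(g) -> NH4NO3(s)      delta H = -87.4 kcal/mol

equation 1 × 2 (scale by 2 for the 2 NH3(g)): (2)·(-11.0) = -22.0 kcal/mol
equation 2: not needed (N2O3(g) appears nowhere else).
equation 3 as written (N2O5(g) already on the product side): +2.7 kcal/mol
equation 4 reversed and × 2 (reverse to put NH4NO3(s) on the reactant side; ×2 to match 2 NH4NO3(s) in the target): (-2)·(-87.4) = +174.8 kcal/mol
Summing the manipulated equations, delta H = (-22.0) + (+2.7) + (+174.8) = 155.5 kcal/mol

delta H = 155.5 kcal/mol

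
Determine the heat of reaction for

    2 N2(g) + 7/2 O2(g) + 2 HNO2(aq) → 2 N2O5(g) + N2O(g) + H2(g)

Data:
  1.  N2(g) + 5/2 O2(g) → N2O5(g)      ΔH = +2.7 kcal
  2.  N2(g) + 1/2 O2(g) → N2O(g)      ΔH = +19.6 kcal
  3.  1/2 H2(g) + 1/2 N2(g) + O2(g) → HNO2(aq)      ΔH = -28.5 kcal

ΔH = 82.0 kcal

eq. 1 × 2 (×2 to match 2 N2O5(g) in the target): (2)·(+2.7) = +5.4 kcal
eq. 2 as written (N2O(g) already on the product side): +19.6 kcal
eq. 3 reversed and × 2 (HNO2(aq) must end up as a reactant; ×2 to match 2 HNO2(aq) in the target): (-2)·(-28.5) = +57.0 kcal
By Hess's law, ΔH = (2)·(+2.7) + (1)·(+19.6) + (-2)·(-28.5) = 82.0 kcal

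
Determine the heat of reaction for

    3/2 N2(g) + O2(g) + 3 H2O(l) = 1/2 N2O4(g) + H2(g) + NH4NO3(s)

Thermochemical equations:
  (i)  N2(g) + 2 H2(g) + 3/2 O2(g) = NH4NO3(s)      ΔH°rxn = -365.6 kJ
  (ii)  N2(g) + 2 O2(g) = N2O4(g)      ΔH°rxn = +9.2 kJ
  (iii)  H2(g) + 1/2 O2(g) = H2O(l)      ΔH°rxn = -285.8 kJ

(i) as written: -365.6 kJ
(ii) × 1/2: (1/2)·(+9.2) = +4.6 kJ
(iii) reversed and × 3: (-3)·(-285.8) = +857.4 kJ
ΔH°rxn = (1)·(-365.6) + (1/2)·(+9.2) + (-3)·(-285.8) = 496.4 kJ

ΔH°rxn = 496.4 kJ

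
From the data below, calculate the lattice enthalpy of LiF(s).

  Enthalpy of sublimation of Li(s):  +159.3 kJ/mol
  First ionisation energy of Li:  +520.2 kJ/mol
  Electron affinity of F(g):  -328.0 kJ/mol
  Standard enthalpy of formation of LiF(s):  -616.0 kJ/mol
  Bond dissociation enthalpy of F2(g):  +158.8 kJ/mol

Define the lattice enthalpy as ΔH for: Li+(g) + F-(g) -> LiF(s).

ΔHf° = 1·ΔHsub + 1·(ΣIE) + 1/2·D(F2) + 1·EA + U
-616.0 = 1·(+159.3) + 1·(+520.2) + 1/2·(+158.8) + 1·(-328.0) + U
U = -616.0 − (+430.9) = -1046.9 kJ/mol

U = -1046.9 kJ/mol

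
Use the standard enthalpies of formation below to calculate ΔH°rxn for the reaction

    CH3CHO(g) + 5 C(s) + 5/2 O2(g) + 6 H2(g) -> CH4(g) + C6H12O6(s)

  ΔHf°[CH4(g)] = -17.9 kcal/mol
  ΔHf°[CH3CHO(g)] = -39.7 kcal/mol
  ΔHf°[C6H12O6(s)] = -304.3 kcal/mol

ΔH°rxn = Σ nΔHf°(products) − Σ nΔHf°(reactants).
Products: 1·(-17.9) + 1·(-304.3) = -322.2
Reactants: 1·(-39.7) + 5·(+0.0) + 5/2·(+0.0) + 6·(+0.0) = -39.7
ΔH°rxn = (-322.2) − (-39.7) = -282.5 kcal/mol

ΔH°rxn = -282.5 kcal/mol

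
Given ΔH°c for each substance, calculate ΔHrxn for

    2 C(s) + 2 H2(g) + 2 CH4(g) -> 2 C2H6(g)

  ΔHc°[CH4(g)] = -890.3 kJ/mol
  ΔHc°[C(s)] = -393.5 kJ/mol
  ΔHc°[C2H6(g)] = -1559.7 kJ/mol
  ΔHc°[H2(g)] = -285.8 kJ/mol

Using ΔH = Σ nΔHc°(reactants) − Σ nΔHc°(products):
= [2·(-393.5) + 2·(-285.8) + 2·(-890.3)] − [2·(-1559.7)]
= -19.8 kJ/mol

ΔHrxn = -19.8 kJ/mol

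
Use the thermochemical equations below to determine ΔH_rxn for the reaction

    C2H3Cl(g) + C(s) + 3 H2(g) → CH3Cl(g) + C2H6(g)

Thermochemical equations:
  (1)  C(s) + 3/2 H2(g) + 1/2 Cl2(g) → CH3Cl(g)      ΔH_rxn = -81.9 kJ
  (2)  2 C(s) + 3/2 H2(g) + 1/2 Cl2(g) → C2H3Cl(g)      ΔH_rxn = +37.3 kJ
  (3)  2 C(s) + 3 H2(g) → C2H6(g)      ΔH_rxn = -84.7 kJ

ΔH_rxn = -203.9 kJ

(1) as written (CH3Cl(g) already on the product side): -81.9 kJ
(2) reversed (reverse to put C2H3Cl(g) on the reactant side): -37.3 kJ
(3) as written (C2H6(g) already on the product side): -84.7 kJ
Summing the manipulated equations, ΔH_rxn = (1)·(-81.9) + (-1)·(+37.3) + (1)·(-84.7) = -203.9 kJ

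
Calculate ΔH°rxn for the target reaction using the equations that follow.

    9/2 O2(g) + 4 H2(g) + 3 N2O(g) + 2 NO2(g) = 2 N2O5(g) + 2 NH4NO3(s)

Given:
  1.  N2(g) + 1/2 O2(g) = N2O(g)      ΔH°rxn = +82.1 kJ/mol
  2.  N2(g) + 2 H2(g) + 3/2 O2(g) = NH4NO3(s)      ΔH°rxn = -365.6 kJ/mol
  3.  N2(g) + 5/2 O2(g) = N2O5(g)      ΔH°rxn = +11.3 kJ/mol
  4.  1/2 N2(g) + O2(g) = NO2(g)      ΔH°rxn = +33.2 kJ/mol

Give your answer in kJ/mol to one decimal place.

eq. 1 reversed and × 3 (N2O(g) must end up as a reactant; ×3 to match 3 N2O(g) in the target): (-3)·(+82.1) = -246.3 kJ/mol
eq. 2 × 2 (scale by 2 for the 2 NH4NO3(s)): (2)·(-365.6) = -731.2 kJ/mol
eq. 3 × 2 (×2 to match 2 N2O5(g) in the target): (2)·(+11.3) = +22.6 kJ/mol
eq. 4 reversed and × 2 (reverse to put NO2(g) on the reactant side; scale by 2 for the 2 NO2(g)): (-2)·(+33.2) = -66.4 kJ/mol
ΔH°rxn = (-246.3) + (-731.2) + (+22.6) + (-66.4) = -1021.3 kJ/mol

ΔH°rxn = -1021.3 kJ/mol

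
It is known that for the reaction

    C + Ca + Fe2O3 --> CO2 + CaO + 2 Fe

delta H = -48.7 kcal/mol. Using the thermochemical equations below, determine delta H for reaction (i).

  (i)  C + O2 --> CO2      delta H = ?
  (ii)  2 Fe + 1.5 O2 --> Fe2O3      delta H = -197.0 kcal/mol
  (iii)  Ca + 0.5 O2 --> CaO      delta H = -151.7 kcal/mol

delta H = -94.0 kcal/mol

(i) as written: contributes x
(ii) reversed: +197.0 kcal/mol
(iii) as written: -151.7 kcal/mol
-48.7 = (+197.0) + (-151.7) + x
x = (-48.7 − (+45.3)) / (1) = -94.0 kcal/mol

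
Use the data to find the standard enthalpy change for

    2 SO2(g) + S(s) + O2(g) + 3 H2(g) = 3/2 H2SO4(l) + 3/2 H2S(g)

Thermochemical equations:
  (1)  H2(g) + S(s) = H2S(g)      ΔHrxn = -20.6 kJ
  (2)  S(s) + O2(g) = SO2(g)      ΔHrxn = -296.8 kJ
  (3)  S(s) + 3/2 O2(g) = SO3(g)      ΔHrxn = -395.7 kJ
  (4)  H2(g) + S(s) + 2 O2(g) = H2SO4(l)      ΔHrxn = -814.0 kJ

ΔHrxn = -658.3 kJ

(1) × 3/2 (×3/2 to match 3/2 H2S(g) in the target): (3/2)·(-20.6) = -30.9 kJ
(2) reversed and × 2 (SO2(g) must end up as a reactant; scale by 2 for the 2 SO2(g)): (-2)·(-296.8) = +593.6 kJ
(3): not needed (SO3(g) appears nowhere else).
(4) × 3/2 (scale by 3/2 for the 3/2 H2SO4(l)): (3/2)·(-814.0) = -1221.0 kJ
ΔHrxn = (-30.9) + (+593.6) + (-1221.0) = -658.3 kJ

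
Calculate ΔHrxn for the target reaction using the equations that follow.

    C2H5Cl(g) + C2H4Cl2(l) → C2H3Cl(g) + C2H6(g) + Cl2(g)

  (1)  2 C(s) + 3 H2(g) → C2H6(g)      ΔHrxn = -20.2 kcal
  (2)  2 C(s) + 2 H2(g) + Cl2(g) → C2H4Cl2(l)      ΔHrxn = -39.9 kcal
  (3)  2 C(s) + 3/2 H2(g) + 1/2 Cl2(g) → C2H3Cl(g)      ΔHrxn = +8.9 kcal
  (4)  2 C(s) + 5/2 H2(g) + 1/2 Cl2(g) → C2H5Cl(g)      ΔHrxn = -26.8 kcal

(1) as written: -20.2 kcal
(2) reversed: +39.9 kcal
(3) as written: +8.9 kcal
(4) reversed: +26.8 kcal
ΔHrxn = (-20.2) + (+39.9) + (+8.9) + (+26.8) = 55.4 kcal

ΔHrxn = 55.4 kcal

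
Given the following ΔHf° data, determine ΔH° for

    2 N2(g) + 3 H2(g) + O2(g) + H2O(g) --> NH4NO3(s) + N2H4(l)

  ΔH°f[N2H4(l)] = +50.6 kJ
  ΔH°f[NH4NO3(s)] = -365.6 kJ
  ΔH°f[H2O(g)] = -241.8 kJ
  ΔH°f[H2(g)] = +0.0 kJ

ΔH°rxn = Σ nΔHf°(products) − Σ nΔHf°(reactants).
Products: 1·(-365.6) + 1·(+50.6) = -315.0
Reactants: 2·(+0.0) + 3·(+0.0) + 1·(+0.0) + 1·(-241.8) = -241.8
ΔH° = (-315.0) − (-241.8) = -73.2 kJ

ΔH° = -73.2 kJ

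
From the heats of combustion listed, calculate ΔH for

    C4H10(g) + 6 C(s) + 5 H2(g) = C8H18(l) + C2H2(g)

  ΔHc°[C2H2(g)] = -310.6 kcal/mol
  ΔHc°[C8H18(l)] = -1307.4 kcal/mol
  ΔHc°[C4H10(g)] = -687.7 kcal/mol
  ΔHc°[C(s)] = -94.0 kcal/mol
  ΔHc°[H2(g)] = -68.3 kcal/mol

Using ΔH = Σ nΔHc°(reactants) − Σ nΔHc°(products):
= [1·(-687.7) + 6·(-94.0) + 5·(-68.3)] − [1·(-1307.4) + 1·(-310.6)]
= 24.8 kcal/mol

ΔH = 24.8 kcal/mol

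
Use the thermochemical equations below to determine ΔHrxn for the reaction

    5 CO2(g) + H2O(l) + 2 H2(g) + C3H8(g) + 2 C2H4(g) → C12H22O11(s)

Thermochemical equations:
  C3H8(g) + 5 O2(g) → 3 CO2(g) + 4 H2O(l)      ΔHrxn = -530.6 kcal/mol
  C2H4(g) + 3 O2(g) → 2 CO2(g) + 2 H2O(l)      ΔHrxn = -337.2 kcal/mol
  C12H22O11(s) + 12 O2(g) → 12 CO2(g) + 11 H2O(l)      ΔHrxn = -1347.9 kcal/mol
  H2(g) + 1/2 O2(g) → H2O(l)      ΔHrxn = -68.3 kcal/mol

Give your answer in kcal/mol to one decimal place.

equation 1 as written (C3H8(g) already on the reactant side): -530.6 kcal/mol
equation 2 × 2 (×2 to match 2 C2H4(g) in the target): (2)·(-337.2) = -674.4 kcal/mol
equation 3 reversed (reverse to put C12H22O11(s) on the product side): +1347.9 kcal/mol
equation 4 × 2 (×2 to match 2 H2(g) in the target): (2)·(-68.3) = -136.6 kcal/mol
Combining the equations, ΔHrxn = (1)·(-530.6) + (2)·(-337.2) + (-1)·(-1347.9) + (2)·(-68.3) = 6.3 kcal/mol

ΔHrxn = 6.3 kcal/mol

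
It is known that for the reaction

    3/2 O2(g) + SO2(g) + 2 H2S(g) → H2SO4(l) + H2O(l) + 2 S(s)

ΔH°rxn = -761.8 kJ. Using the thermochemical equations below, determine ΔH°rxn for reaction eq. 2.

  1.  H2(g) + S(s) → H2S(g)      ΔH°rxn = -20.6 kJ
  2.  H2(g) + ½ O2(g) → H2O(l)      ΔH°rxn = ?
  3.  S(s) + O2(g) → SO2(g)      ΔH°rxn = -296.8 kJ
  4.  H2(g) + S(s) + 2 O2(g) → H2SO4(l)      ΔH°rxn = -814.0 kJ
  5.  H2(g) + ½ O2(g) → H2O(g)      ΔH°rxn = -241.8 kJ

eq. 1 reversed and × 2: (-2)·(-20.6) = +41.2 kJ
eq. 2 as written: contributes x
eq. 3 reversed: +296.8 kJ
eq. 4 as written: -814.0 kJ
eq. 5: not needed.
-761.8 = (+41.2) + (+296.8) + (-814.0) + x
x = (-761.8 − (-476.0)) / (1) = -285.8 kJ

ΔH°rxn = -285.8 kJ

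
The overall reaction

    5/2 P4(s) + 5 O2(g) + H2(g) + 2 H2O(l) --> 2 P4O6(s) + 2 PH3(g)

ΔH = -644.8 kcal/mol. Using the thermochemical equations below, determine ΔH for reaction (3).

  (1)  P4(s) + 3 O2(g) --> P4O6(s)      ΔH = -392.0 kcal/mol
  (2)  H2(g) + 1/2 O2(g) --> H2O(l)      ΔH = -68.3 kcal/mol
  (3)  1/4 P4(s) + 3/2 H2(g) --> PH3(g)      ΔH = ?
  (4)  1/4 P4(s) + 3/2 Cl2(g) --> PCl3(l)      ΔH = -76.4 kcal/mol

(1) × 2 (scale by 2 for the 2 P4O6(s)): (2)·(-392.0) = -784.0 kcal/mol
(2) reversed and × 2 (reverse to put H2O(l) on the reactant side; scale by 2 for the 2 H2O(l)): (-2)·(-68.3) = +136.6 kcal/mol
(3) × 2 (scale by 2 for the 2 PH3(g)): contributes 2·x
(4): not needed (Cl2(g) appears nowhere else).
-644.8 = (-784.0) + (+136.6) + 2·x
x = (-644.8 − (-647.4)) / (2) = 1.3 kcal/mol

ΔH = 1.3 kcal/mol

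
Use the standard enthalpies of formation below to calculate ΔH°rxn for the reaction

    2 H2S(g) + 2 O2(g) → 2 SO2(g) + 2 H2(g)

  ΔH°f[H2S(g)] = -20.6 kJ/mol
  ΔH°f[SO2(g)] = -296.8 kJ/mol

Products: 2·(-296.8) + 2·(+0.0) = -593.6
Reactants: 2·(-20.6) + 2·(+0.0) = -41.2
ΔH°rxn = (-593.6) − (-41.2) = -552.4 kJ/mol

ΔH°rxn = -552.4 kJ/mol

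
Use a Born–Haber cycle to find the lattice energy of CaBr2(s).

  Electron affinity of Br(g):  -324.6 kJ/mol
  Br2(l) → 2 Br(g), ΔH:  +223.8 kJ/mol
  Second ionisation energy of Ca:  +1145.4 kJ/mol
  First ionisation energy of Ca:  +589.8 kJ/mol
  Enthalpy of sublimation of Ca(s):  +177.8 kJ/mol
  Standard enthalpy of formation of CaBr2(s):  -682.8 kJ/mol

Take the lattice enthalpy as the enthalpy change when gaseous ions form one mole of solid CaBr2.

ΔHf° = 1·ΔHsub + 1·(ΣIE) + 1·D(Br2) + 2·EA + U
-682.8 = 1·(+177.8) + 1·(+1735.2) + 1·(+223.8) + 2·(-324.6) + U
U = -682.8 − (+1487.6) = -2170.4 kJ/mol

U = -2170.4 kJ/mol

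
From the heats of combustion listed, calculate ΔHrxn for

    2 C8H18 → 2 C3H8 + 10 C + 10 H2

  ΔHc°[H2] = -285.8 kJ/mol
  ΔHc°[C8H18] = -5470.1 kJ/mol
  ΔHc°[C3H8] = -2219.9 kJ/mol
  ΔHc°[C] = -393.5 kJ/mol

ΔHrxn = 292.6 kJ/mol

Using ΔH = Σ nΔHc°(reactants) − Σ nΔHc°(products):
= [2·(-5470.1)] − [2·(-2219.9) + 10·(-393.5) + 10·(-285.8)]
= 292.6 kJ/mol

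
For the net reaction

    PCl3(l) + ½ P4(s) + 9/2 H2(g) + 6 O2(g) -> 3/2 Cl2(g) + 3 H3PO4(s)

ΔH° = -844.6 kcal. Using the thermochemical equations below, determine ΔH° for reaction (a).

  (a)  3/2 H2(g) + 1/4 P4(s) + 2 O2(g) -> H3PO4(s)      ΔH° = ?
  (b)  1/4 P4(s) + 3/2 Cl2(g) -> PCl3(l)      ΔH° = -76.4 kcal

(a) × 3 (scale by 3 for the 3 H3PO4(s)): contributes 3·x
(b) reversed (reverse to put PCl3(l) on the reactant side): +76.4 kcal
-844.6 = (+76.4) + 3·x
x = (-844.6 − (+76.4)) / (3) = -307.0 kcal

ΔH° = -307.0 kcal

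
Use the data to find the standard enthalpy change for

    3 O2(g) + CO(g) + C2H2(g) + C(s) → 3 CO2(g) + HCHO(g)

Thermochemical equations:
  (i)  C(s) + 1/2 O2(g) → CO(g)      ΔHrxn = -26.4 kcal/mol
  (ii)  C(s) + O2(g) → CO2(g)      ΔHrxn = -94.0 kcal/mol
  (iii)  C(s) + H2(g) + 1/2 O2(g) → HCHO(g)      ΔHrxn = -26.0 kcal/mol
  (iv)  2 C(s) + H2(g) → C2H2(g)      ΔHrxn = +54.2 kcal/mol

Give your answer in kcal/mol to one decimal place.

ΔHrxn = -335.8 kcal/mol

(i) reversed: +26.4 kcal/mol
(ii) × 3: (3)·(-94.0) = -282.0 kcal/mol
(iii) as written: -26.0 kcal/mol
(iv) reversed: -54.2 kcal/mol
By Hess's law, ΔHrxn = (-1)·(-26.4) + (3)·(-94.0) + (1)·(-26.0) + (-1)·(+54.2) = -335.8 kcal/mol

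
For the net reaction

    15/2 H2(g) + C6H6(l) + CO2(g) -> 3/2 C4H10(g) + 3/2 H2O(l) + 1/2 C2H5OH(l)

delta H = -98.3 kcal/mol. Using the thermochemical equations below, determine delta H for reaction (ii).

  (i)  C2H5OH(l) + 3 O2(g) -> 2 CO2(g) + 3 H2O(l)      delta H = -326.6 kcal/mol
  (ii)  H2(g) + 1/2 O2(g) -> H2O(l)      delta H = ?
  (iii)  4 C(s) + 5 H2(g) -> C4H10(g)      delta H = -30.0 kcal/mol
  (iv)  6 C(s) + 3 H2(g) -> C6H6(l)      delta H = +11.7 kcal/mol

delta H = -68.3 kcal/mol

(i) reversed and × 1/2 (C2H5OH(l) must end up as a product; ×1/2 to match 1/2 C2H5OH(l) in the target): (-1/2)·(-326.6) = +163.3 kcal/mol
(ii) × 3: contributes 3·x
(iii) × 3/2 (×3/2 to match 3/2 C4H10(g) in the target): (3/2)·(-30.0) = -45.0 kcal/mol
(iv) reversed (C6H6(l) must end up as a reactant): -11.7 kcal/mol
-98.3 = (+163.3) + (-45.0) + (-11.7) + 3·x
x = (-98.3 − (+106.6)) / (3) = -68.3 kcal/mol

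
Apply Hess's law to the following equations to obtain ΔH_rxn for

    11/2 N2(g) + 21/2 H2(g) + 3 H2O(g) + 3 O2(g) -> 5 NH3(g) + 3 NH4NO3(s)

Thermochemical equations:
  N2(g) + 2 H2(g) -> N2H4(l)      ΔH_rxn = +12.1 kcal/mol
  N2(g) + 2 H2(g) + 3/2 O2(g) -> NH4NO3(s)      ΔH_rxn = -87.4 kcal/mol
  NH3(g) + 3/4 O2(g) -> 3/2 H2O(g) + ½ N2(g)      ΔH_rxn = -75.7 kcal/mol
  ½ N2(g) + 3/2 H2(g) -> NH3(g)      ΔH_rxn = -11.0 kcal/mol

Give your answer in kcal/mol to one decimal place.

ΔH_rxn = -143.8 kcal/mol

equation 1: not needed.
equation 2 × 3: (3)·(-87.4) = -262.2 kcal/mol
equation 3 reversed and × 2: (-2)·(-75.7) = +151.4 kcal/mol
equation 4 × 3: (3)·(-11.0) = -33.0 kcal/mol
ΔH_rxn = (-262.2) + (+151.4) + (-33.0) = -143.8 kcal/mol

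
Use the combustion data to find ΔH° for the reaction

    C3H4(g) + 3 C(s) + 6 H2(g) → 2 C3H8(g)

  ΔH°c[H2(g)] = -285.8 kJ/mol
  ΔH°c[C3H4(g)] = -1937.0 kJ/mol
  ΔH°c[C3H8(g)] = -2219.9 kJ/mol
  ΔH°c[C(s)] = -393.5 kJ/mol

ΔH° = -392.5 kJ/mol

Using ΔH = Σ nΔHc°(reactants) − Σ nΔHc°(products):
= [1·(-1937.0) + 3·(-393.5) + 6·(-285.8)] − [2·(-2219.9)]
= -392.5 kJ/mol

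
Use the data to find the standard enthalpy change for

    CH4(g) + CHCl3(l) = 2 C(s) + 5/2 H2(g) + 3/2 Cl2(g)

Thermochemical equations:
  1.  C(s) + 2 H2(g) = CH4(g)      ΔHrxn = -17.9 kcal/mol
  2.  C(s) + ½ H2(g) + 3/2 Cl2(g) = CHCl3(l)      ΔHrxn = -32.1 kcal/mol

eq. 1 reversed (CH4(g) must end up as a reactant): +17.9 kcal/mol
eq. 2 reversed (CHCl3(l) must end up as a reactant): +32.1 kcal/mol
ΔHrxn = (-1)·(-17.9) + (-1)·(-32.1) = 50.0 kcal/mol

ΔHrxn = 50.0 kcal/mol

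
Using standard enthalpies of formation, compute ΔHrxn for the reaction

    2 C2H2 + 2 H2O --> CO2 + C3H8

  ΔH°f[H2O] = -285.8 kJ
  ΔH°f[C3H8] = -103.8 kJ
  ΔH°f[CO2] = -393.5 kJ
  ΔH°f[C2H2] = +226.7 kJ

ΔH°rxn = Σ nΔHf°(products) − Σ nΔHf°(reactants).
Products: 1·(-393.5) + 1·(-103.8) = -497.3
Reactants: 2·(+226.7) + 2·(-285.8) = -118.2
ΔHrxn = (-497.3) − (-118.2) = -379.1 kJ

ΔHrxn = -379.1 kJ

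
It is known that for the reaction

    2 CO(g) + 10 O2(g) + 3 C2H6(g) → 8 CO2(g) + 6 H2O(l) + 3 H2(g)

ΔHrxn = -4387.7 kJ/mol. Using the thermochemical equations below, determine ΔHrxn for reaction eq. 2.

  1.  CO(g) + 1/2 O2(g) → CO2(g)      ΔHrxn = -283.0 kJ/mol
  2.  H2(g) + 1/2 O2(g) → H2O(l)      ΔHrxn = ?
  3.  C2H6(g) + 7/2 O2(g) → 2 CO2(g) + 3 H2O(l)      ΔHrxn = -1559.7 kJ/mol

eq. 1 × 2 (×2 to match 2 CO(g) in the target): (2)·(-283.0) = -566.0 kJ/mol
eq. 2 reversed and × 3 (reverse to put H2(g) on the product side; scale by 3 for the 3 H2(g)): contributes −3·x
eq. 3 × 3 (×3 to match 3 C2H6(g) in the target): (3)·(-1559.7) = -4679.1 kJ/mol
-4387.7 = (-566.0) + (-4679.1) − 3·x
x = (-4387.7 − (-5245.1)) / (-3) = -285.8 kJ/mol

ΔHrxn = -285.8 kJ/mol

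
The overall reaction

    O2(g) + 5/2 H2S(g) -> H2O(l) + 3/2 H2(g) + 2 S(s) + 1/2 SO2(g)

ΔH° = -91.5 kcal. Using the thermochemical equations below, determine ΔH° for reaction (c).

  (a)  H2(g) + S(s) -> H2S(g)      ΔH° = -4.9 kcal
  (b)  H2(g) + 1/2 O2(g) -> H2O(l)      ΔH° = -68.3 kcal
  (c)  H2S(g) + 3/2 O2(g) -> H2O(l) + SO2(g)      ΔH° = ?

ΔH° = -134.3 kcal

(a) reversed and × 2: (-2)·(-4.9) = +9.8 kcal
(b) × 1/2: (1/2)·(-68.3) = -34.15 kcal
(c) × 1/2: contributes 1/2·x
-91.5 = (+9.8) + (-34.15) + 1/2·x
x = (-91.5 − (-24.35)) / (1/2) = -134.3 kcal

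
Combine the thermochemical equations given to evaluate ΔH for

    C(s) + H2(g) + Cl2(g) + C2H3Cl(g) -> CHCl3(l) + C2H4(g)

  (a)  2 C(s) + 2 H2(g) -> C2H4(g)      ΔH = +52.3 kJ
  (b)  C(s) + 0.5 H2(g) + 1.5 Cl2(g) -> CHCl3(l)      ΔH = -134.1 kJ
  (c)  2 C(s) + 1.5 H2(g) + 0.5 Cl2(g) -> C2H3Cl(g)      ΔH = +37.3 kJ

ΔH = -119.1 kJ

(a) as written (C2H4(g) already on the product side): +52.3 kJ
(b) as written (CHCl3(l) already on the product side): -134.1 kJ
(c) reversed (reverse to put C2H3Cl(g) on the reactant side): -37.3 kJ
Summing the manipulated equations, ΔH = (1)·(+52.3) + (1)·(-134.1) + (-1)·(+37.3) = -119.1 kJ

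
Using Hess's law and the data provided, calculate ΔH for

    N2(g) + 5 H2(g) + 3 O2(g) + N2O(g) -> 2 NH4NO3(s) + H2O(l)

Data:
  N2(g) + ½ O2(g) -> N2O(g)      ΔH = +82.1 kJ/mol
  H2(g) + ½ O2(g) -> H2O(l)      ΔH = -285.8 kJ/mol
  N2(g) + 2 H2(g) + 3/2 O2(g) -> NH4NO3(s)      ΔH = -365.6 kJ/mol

equation 1 reversed (N2O(g) must end up as a reactant): -82.1 kJ/mol
equation 2 as written (H2O(l) already on the product side): -285.8 kJ/mol
equation 3 × 2 (×2 to match 2 NH4NO3(s) in the target): (2)·(-365.6) = -731.2 kJ/mol
Summing the manipulated equations, ΔH = (-82.1) + (-285.8) + (-731.2) = -1099.1 kJ/mol

ΔH = -1099.1 kJ/mol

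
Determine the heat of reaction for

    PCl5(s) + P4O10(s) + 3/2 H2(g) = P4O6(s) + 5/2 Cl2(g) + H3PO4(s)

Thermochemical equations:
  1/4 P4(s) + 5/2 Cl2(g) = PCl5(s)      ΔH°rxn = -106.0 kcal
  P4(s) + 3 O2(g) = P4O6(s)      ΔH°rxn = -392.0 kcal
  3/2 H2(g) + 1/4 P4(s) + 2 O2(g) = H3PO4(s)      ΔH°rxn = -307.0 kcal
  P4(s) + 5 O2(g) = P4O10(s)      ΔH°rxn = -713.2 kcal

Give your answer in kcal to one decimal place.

equation 1 reversed: +106.0 kcal
equation 2 as written: -392.0 kcal
equation 3 as written: -307.0 kcal
equation 4 reversed: +713.2 kcal
Since enthalpy is a state function, ΔH°rxn = (-1)·(-106.0) + (1)·(-392.0) + (1)·(-307.0) + (-1)·(-713.2) = 120.2 kcal

ΔH°rxn = 120.2 kcal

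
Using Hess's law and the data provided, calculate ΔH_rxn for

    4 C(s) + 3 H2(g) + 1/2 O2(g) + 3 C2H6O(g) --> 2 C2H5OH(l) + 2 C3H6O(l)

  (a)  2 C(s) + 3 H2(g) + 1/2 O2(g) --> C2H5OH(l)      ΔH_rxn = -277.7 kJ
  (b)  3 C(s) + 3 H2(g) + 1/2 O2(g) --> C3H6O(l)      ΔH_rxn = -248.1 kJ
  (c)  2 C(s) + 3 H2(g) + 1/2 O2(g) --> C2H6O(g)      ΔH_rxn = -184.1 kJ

(a) × 2 (scale by 2 for the 2 C2H5OH(l)): (2)·(-277.7) = -555.4 kJ
(b) × 2 (scale by 2 for the 2 C3H6O(l)): (2)·(-248.1) = -496.2 kJ
(c) reversed and × 3 (reverse to put C2H6O(g) on the reactant side; scale by 3 for the 3 C2H6O(g)): (-3)·(-184.1) = +552.3 kJ
Summing the manipulated equations, ΔH_rxn = (-555.4) + (-496.2) + (+552.3) = -499.3 kJ

ΔH_rxn = -499.3 kJ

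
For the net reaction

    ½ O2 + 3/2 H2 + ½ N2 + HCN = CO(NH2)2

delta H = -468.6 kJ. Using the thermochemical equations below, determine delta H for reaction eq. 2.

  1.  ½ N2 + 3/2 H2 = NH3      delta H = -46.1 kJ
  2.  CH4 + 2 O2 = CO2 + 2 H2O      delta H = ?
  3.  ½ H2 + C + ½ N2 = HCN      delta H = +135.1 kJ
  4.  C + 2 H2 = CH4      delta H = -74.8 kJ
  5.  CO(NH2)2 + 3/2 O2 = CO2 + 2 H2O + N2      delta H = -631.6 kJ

eq. 1: not needed.
eq. 2 as written: contributes x
eq. 3 reversed: -135.1 kJ
eq. 4 as written: -74.8 kJ
eq. 5 reversed: +631.6 kJ
-468.6 = (-135.1) + (-74.8) + (+631.6) + x
x = (-468.6 − (+421.7)) / (1) = -890.3 kJ

delta H = -890.3 kJ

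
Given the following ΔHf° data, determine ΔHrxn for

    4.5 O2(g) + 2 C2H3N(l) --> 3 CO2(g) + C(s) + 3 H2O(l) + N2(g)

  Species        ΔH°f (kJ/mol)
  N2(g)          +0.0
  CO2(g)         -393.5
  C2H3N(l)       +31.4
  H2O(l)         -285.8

Products: 3·(-393.5) + 1·(+0.0) + 3·(-285.8) + 1·(+0.0) = -2037.9
Reactants: 9/2·(+0.0) + 2·(+31.4) = +62.8
ΔHrxn = (-2037.9) − (+62.8) = -2100.7 kJ/mol

ΔHrxn = -2100.7 kJ/mol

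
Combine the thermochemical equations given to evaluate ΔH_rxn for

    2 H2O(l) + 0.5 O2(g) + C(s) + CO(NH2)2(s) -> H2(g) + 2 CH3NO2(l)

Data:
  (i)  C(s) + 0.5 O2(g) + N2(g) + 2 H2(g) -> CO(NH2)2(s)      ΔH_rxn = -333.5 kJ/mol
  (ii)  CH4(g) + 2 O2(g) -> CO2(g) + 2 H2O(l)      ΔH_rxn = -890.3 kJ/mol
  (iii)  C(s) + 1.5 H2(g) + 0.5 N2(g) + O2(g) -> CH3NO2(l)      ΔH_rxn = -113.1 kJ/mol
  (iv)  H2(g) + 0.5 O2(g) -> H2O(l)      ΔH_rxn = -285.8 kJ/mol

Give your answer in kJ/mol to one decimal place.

ΔH_rxn = 678.9 kJ/mol

(i) reversed: +333.5 kJ/mol
(ii): not needed.
(iii) × 2: (2)·(-113.1) = -226.2 kJ/mol
(iv) reversed and × 2: (-2)·(-285.8) = +571.6 kJ/mol
Summing the manipulated equations, ΔH_rxn = (-1)·(-333.5) + (2)·(-113.1) + (-2)·(-285.8) = 678.9 kJ/mol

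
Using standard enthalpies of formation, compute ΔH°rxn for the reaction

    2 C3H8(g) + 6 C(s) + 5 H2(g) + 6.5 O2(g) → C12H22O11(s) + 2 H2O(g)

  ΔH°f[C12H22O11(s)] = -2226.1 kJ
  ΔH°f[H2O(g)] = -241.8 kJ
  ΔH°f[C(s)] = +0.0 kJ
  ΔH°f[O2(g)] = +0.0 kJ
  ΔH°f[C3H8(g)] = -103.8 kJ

ΔH°rxn = -2502.1 kJ

Products: 1·(-2226.1) + 2·(-241.8) = -2709.7
Reactants: 2·(-103.8) + 6·(+0.0) + 5·(+0.0) + 13/2·(+0.0) = -207.6
ΔH°rxn = (-2709.7) − (-207.6) = -2502.1 kJ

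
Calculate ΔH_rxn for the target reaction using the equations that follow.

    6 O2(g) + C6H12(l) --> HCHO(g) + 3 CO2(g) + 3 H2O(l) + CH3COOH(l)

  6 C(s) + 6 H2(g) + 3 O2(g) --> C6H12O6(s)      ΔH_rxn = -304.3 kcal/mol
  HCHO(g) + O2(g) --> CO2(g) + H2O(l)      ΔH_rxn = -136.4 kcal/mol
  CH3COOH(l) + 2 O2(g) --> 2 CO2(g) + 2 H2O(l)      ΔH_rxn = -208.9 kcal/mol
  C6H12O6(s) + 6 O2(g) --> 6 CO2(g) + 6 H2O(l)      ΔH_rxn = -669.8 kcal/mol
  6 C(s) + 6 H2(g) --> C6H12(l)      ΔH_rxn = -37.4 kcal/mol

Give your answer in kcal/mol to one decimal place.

ΔH_rxn = -591.4 kcal/mol

equation 1 as written: -304.3 kcal/mol
equation 2 reversed (HCHO(g) must end up as a product): +136.4 kcal/mol
equation 3 reversed (CH3COOH(l) must end up as a product): +208.9 kcal/mol
equation 4 as written: -669.8 kcal/mol
equation 5 reversed (reverse to put C6H12(l) on the reactant side): +37.4 kcal/mol
ΔH_rxn = (1)·(-304.3) + (-1)·(-136.4) + (-1)·(-208.9) + (1)·(-669.8) + (-1)·(-37.4) = -591.4 kcal/mol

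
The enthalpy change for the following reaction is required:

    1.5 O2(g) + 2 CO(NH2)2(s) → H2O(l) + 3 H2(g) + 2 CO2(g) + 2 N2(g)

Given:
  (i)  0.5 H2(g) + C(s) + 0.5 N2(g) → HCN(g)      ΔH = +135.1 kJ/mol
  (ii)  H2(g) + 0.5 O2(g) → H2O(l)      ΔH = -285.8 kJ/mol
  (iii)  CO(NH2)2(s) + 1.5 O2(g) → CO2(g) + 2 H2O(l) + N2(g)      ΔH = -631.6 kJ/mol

ΔH = -405.8 kJ/mol

(i): not needed.
(ii) reversed and × 3: (-3)·(-285.8) = +857.4 kJ/mol
(iii) × 2: (2)·(-631.6) = -1263.2 kJ/mol
By Hess's law, ΔH = (+857.4) + (-1263.2) = -405.8 kJ/mol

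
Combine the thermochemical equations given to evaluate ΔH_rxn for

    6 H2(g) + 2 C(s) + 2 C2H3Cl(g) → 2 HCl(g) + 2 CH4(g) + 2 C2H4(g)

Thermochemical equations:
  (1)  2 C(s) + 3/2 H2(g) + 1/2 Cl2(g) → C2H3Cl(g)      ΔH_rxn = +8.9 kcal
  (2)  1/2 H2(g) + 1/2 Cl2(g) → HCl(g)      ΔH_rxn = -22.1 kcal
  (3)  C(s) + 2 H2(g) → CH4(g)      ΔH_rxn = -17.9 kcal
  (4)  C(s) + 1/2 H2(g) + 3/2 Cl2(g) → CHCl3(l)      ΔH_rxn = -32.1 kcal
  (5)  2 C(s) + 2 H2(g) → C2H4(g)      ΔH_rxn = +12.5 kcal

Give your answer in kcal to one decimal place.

(1) reversed and × 2: (-2)·(+8.9) = -17.8 kcal
(2) × 2: (2)·(-22.1) = -44.2 kcal
(3) × 2: (2)·(-17.9) = -35.8 kcal
(4): not needed.
(5) × 2: (2)·(+12.5) = +25.0 kcal
ΔH_rxn = (-2)·(+8.9) + (2)·(-22.1) + (2)·(-17.9) + (2)·(+12.5) = -72.8 kcal

ΔH_rxn = -72.8 kcal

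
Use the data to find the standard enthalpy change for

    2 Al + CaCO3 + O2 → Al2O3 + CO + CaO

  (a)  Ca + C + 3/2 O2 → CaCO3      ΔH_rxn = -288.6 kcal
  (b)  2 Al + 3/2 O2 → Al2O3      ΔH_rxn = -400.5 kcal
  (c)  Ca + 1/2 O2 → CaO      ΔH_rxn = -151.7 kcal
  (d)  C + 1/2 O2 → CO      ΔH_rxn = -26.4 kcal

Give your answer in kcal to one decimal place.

ΔH_rxn = -290.0 kcal

(a) reversed (reverse to put CaCO3 on the reactant side): +288.6 kcal
(b) as written (Al2O3 already on the product side): -400.5 kcal
(c) as written (CaO already on the product side): -151.7 kcal
(d) as written (CO already on the product side): -26.4 kcal
Since enthalpy is a state function, ΔH_rxn = (-1)·(-288.6) + (1)·(-400.5) + (1)·(-151.7) + (1)·(-26.4) = -290.0 kcal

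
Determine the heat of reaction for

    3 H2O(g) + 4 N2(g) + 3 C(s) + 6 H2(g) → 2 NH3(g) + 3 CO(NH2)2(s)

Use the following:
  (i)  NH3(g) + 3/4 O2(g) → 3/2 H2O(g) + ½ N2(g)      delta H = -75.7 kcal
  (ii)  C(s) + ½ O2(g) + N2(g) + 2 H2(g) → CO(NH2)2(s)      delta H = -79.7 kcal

delta H = -87.7 kcal

(i) reversed and × 2: (-2)·(-75.7) = +151.4 kcal
(ii) × 3: (3)·(-79.7) = -239.1 kcal
delta H = (-2)·(-75.7) + (3)·(-79.7) = -87.7 kcal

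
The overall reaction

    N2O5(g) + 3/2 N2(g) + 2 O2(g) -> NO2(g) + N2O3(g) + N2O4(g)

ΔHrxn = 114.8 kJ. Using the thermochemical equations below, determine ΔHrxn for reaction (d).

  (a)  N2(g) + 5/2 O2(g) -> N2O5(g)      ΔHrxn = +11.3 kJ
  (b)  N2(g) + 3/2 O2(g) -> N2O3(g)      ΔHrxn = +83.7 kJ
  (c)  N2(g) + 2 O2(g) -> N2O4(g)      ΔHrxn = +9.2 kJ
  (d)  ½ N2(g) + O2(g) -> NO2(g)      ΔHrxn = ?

ΔHrxn = 33.2 kJ

(a) reversed: -11.3 kJ
(b) as written: +83.7 kJ
(c) as written: +9.2 kJ
(d) as written: contributes x
+114.8 = (-11.3) + (+83.7) + (+9.2) + x
x = (+114.8 − (+81.6)) / (1) = 33.2 kJ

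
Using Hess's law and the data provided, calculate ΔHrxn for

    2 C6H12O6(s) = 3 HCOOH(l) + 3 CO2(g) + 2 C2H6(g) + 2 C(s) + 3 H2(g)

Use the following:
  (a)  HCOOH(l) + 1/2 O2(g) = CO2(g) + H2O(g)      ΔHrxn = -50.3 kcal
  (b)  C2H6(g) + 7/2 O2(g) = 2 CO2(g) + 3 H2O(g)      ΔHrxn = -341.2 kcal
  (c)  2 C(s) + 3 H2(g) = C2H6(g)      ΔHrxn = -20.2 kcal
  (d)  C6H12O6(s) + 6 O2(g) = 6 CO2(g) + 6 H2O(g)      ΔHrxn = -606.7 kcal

ΔHrxn = -18.7 kcal

(a) reversed and × 3 (reverse to put HCOOH(l) on the product side; ×3 to match 3 HCOOH(l) in the target): (-3)·(-50.3) = +150.9 kcal
(b) reversed and × 3: (-3)·(-341.2) = +1023.6 kcal
(c) reversed (C(s) must end up as a product): +20.2 kcal
(d) × 2 (scale by 2 for the 2 C6H12O6(s)): (2)·(-606.7) = -1213.4 kcal
ΔHrxn = (-3)·(-50.3) + (-3)·(-341.2) + (-1)·(-20.2) + (2)·(-606.7) = -18.7 kcal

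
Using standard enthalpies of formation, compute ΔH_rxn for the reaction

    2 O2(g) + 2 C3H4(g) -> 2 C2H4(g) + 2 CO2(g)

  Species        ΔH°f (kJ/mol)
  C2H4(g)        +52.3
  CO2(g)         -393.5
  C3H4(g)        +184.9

Products: 2·(+52.3) + 2·(-393.5) = -682.4
Reactants: 2·(+0.0) + 2·(+184.9) = +369.8
ΔH_rxn = (-682.4) − (+369.8) = -1052.2 kJ/mol

ΔH_rxn = -1052.2 kJ/mol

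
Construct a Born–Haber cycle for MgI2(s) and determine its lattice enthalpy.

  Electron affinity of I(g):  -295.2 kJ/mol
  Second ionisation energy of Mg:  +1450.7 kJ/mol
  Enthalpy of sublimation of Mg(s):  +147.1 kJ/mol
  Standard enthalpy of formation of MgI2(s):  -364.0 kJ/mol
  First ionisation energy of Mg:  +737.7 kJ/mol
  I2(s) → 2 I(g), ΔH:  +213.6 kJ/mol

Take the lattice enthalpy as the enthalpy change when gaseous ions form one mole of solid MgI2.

ΔHf° = 1·ΔHsub + 1·(ΣIE) + 1·D(I2) + 2·EA + U
-364.0 = 1·(+147.1) + 1·(+2188.4) + 1·(+213.6) + 2·(-295.2) + U
U = -364.0 − (+1958.7) = -2322.7 kJ/mol

U = -2322.7 kJ/mol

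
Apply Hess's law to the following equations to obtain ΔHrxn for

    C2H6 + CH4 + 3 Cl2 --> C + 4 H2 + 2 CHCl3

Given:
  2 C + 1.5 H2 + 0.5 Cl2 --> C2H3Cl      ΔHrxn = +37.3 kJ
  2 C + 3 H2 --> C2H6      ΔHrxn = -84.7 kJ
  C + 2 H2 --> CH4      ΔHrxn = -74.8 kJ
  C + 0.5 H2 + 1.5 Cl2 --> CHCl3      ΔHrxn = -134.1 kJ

ΔHrxn = -108.7 kJ

equation 1: not needed (C2H3Cl appears nowhere else).
equation 2 reversed (reverse to put C2H6 on the reactant side): +84.7 kJ
equation 3 reversed (CH4 must end up as a reactant): +74.8 kJ
equation 4 × 2 (scale by 2 for the 2 CHCl3): (2)·(-134.1) = -268.2 kJ
Summing the manipulated equations, ΔHrxn = (-1)·(-84.7) + (-1)·(-74.8) + (2)·(-134.1) = -108.7 kJ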